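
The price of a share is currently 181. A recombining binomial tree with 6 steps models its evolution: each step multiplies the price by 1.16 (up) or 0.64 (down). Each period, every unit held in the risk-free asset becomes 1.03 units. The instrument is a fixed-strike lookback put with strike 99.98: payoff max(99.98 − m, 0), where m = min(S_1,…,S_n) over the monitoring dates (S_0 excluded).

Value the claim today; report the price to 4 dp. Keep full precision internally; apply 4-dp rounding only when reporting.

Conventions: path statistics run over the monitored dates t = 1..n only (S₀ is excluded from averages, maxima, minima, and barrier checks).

price = 6.5614

Set p* = 0.7500 (from d < R < u); the path-dependent value is the discounted p*-expectation over all price paths.
Enumerate all 2^6 = 64 price paths (U = up ×1.16, D = down ×0.64); each path with k up-moves has probability p*^k·(1−p*)^(6−k).
DDDDDD: m=12.4382, payoff=87.5418, prob=0.000244
UDDDDD: m=22.5443, payoff=77.4357, prob=0.000732
DUDDDD: m=22.5443, payoff=77.4357, prob=0.000732
UUDDDD: m=40.8615, payoff=59.1185, prob=0.002197
DDUDDD: m=22.5443, payoff=77.4357, prob=0.000732
UDUDDD: m=40.8615, payoff=59.1185, prob=0.002197
DUUDDD: m=40.8615, payoff=59.1185, prob=0.002197
UUUDDD: m=74.0615, payoff=25.9185, prob=0.006592
DDDUDD: m=22.5443, payoff=77.4357, prob=0.000732
UDDUDD: m=40.8615, payoff=59.1185, prob=0.002197
DUDUDD: m=40.8615, payoff=59.1185, prob=0.002197
UUDUDD: m=74.0615, payoff=25.9185, prob=0.006592
DDUUDD: m=40.8615, payoff=59.1185, prob=0.002197
UDUUDD: m=74.0615, payoff=25.9185, prob=0.006592
DUUUDD: m=74.0615, payoff=25.9185, prob=0.006592
UUUUDD: m=134.2365, payoff=0.0000, prob=0.019775
DDDDUD: m=22.5443, payoff=77.4357, prob=0.000732
UDDDUD: m=40.8615, payoff=59.1185, prob=0.002197
DUDDUD: m=40.8615, payoff=59.1185, prob=0.002197
UUDDUD: m=74.0615, payoff=25.9185, prob=0.006592
DDUDUD: m=40.8615, payoff=59.1185, prob=0.002197
UDUDUD: m=74.0615, payoff=25.9185, prob=0.006592
DUUDUD: m=74.0615, payoff=25.9185, prob=0.006592
UUUDUD: m=134.2365, payoff=0.0000, prob=0.019775
DDDUUD: m=40.8615, payoff=59.1185, prob=0.002197
UDDUUD: m=74.0615, payoff=25.9185, prob=0.006592
DUDUUD: m=74.0615, payoff=25.9185, prob=0.006592
UUDUUD: m=134.2365, payoff=0.0000, prob=0.019775
DDUUUD: m=74.0615, payoff=25.9185, prob=0.006592
UDUUUD: m=134.2365, payoff=0.0000, prob=0.019775
DUUUUD: m=115.8400, payoff=0.0000, prob=0.019775
UUUUUD: m=209.9600, payoff=0.0000, prob=0.059326
DDDDDU: m=19.4347, payoff=80.5453, prob=0.000732
UDDDDU: m=35.2254, payoff=64.7546, prob=0.002197
DUDDDU: m=35.2254, payoff=64.7546, prob=0.002197
UUDDDU: m=63.8461, payoff=36.1339, prob=0.006592
DDUDDU: m=35.2254, payoff=64.7546, prob=0.002197
UDUDDU: m=63.8461, payoff=36.1339, prob=0.006592
DUUDDU: m=63.8461, payoff=36.1339, prob=0.006592
UUUDDU: m=115.7211, payoff=0.0000, prob=0.019775
DDDUDU: m=35.2254, payoff=64.7546, prob=0.002197
UDDUDU: m=63.8461, payoff=36.1339, prob=0.006592
DUDUDU: m=63.8461, payoff=36.1339, prob=0.006592
UUDUDU: m=115.7211, payoff=0.0000, prob=0.019775
DDUUDU: m=63.8461, payoff=36.1339, prob=0.006592
UDUUDU: m=115.7211, payoff=0.0000, prob=0.019775
DUUUDU: m=115.7211, payoff=0.0000, prob=0.019775
UUUUDU: m=209.7445, payoff=0.0000, prob=0.059326
DDDDUU: m=30.3668, payoff=69.6132, prob=0.002197
UDDDUU: m=55.0398, payoff=44.9402, prob=0.006592
DUDDUU: m=55.0398, payoff=44.9402, prob=0.006592
UUDDUU: m=99.7596, payoff=0.2204, prob=0.019775
DDUDUU: m=55.0398, payoff=44.9402, prob=0.006592
UDUDUU: m=99.7596, payoff=0.2204, prob=0.019775
DUUDUU: m=99.7596, payoff=0.2204, prob=0.019775
UUUDUU: m=180.8142, payoff=0.0000, prob=0.059326
DDDUUU: m=47.4481, payoff=52.5319, prob=0.006592
UDDUUU: m=85.9996, payoff=13.9804, prob=0.019775
DUDUUU: m=85.9996, payoff=13.9804, prob=0.019775
UUDUUU: m=155.8743, payoff=0.0000, prob=0.059326
DDUUUU: m=74.1376, payoff=25.8424, prob=0.019775
UDUUUU: m=134.3744, payoff=0.0000, prob=0.059326
DUUUUU: m=115.8400, payoff=0.0000, prob=0.059326
UUUUUU: m=209.9600, payoff=0.0000, prob=0.177979
Price = Σ prob·payoff / R^6 = 7.834691 / 1.194052 = 6.5614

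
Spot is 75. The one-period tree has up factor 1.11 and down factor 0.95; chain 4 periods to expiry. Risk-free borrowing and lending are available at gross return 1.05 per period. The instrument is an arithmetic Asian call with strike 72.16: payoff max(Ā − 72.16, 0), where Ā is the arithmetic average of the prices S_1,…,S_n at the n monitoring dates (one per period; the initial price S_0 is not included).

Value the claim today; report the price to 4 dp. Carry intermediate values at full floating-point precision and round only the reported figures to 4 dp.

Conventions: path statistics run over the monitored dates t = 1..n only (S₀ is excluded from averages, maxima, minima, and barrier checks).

Set p* = 0.6250 (from d < R < u); the path-dependent value is the discounted p*-expectation over all price paths.
Enumerate all 2^4 = 16 price paths (U = up ×1.11, D = down ×0.95); each path with k up-moves has probability p*^k·(1−p*)^(4−k).
DDDD: Ā=66.0821, payoff=0.0000, prob=0.019775
UDDD: Ā=77.2118, payoff=5.0518, prob=0.032959
DUDD: Ā=74.2118, payoff=2.0518, prob=0.032959
UUDD: Ā=86.7106, payoff=14.5506, prob=0.054932
DDUD: Ā=71.3618, payoff=0.0000, prob=0.032959
UDUD: Ā=83.3806, payoff=11.2206, prob=0.054932
DUUD: Ā=80.3806, payoff=8.2206, prob=0.054932
UUUD: Ā=93.9184, payoff=21.7584, prob=0.091553
DDDU: Ā=68.6543, payoff=0.0000, prob=0.032959
UDDU: Ā=80.2171, payoff=8.0571, prob=0.054932
DUDU: Ā=77.2171, payoff=5.0571, prob=0.054932
UUDU: Ā=90.2221, payoff=18.0621, prob=0.091553
DDUU: Ā=74.3671, payoff=2.2071, prob=0.054932
UDUU: Ā=86.8921, payoff=14.7321, prob=0.091553
DUUU: Ā=83.8921, payoff=11.7321, prob=0.091553
UUUU: Ā=98.0213, payoff=25.8613, prob=0.152588
Price = Σ prob·payoff / R^4 = 12.957632 / 1.215506 = 10.6603

price = 10.6603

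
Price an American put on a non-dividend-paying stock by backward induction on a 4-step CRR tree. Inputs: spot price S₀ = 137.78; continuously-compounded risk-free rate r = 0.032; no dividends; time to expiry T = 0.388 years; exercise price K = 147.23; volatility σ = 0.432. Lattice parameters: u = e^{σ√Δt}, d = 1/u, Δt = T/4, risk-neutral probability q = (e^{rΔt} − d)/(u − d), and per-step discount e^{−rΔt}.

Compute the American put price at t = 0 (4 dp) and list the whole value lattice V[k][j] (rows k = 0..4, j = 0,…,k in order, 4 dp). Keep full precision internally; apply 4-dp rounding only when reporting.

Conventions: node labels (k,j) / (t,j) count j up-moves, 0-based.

price = 20.0237
tree:
20.0237
29.5967 9.6970
41.9560 16.2886 2.5597
55.2086 26.7947 4.9182 0.0000
66.7929 41.9560 9.4500 0.0000 0.0000

Δt=0.09700, u=1.14402, d=0.87411, q=0.47793, disc=e^(-rΔt)=0.99690
k=4 terminal: V=max(K-S,0) → 66.7929 41.9560 9.4500 0.0000 0.0000
k=3: j=0 S=92.0214 intr=55.2086 cont=54.7523 V=55.2086[EX]; j=1 S=120.4353 intr=26.7947 cont=26.3384 V=26.7947[EX]; j=2 S=157.6226 intr=0.0000 cont=4.9182 V=4.9182[hold]; j=3 S=206.2925 intr=0.0000 cont=0.0000 V=0.0000[hold]
k=2: j=0 S=105.2740 intr=41.9560 cont=41.4997 V=41.9560[EX]; j=1 S=137.7800 intr=9.4500 cont=16.2886 V=16.2886[hold]; j=2 S=180.3230 intr=0.0000 cont=2.5597 V=2.5597[hold]
k=1: j=0 S=120.4353 intr=26.7947 cont=29.5967 V=29.5967[hold]; j=1 S=157.6226 intr=0.0000 cont=9.6970 V=9.6970[hold]
k=0: j=0 S=137.7800 intr=9.4500 cont=20.0237 V=20.0237[hold]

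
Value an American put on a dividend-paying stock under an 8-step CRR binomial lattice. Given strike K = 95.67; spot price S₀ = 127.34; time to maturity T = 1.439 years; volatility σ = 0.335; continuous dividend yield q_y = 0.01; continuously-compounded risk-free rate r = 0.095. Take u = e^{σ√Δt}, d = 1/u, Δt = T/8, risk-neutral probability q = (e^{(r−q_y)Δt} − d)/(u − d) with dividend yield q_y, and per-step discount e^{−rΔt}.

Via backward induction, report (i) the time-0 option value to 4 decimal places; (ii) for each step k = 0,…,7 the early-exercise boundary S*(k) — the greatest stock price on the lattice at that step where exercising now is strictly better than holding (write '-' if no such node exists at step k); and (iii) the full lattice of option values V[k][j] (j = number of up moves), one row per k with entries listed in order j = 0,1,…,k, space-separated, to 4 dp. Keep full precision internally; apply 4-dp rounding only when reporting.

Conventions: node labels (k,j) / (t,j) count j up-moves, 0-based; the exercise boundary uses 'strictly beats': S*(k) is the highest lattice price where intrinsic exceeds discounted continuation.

price = 3.4018
boundary = - - - - 72.1354 62.5812 72.1354 83.1481
tree:
3.4018
5.7697 1.3166
9.5397 2.4617 0.2973
15.2832 4.5247 0.6282 0.0000
23.5346 8.1309 1.3274 0.0000 0.0000
33.0888 14.1593 2.8047 0.0000 0.0000 0.0000
41.3775 23.5346 5.9262 0.0000 0.0000 0.0000 0.0000
48.5684 33.0888 12.5219 0.0000 0.0000 0.0000 0.0000 0.0000
54.8069 41.3775 23.5346 0.0000 0.0000 0.0000 0.0000 0.0000 0.0000

Δt=0.17988, u=1.15267, d=0.86755, q=0.51858, disc=e^(-rΔt)=0.98306
k=8 terminal: V=max(K-S,0) → 54.8069 41.3775 23.5346 0.0000 0.0000 0.0000 0.0000 0.0000 0.0000
k=7: j=0 S=47.1016 intr=48.5684 cont=47.0321 V=48.5684[EX]; j=1 S=62.5812 intr=33.0888 cont=31.5803 V=33.0888[EX]; j=2 S=83.1481 intr=12.5219 cont=11.1382 V=12.5219[EX]; j=3 S=110.4742 intr=0.0000 cont=0.0000 V=0.0000[hold]; j=4 S=146.7807 intr=0.0000 cont=0.0000 V=0.0000[hold]; j=5 S=195.0192 intr=0.0000 cont=0.0000 V=0.0000[hold]; j=6 S=259.1109 intr=0.0000 cont=0.0000 V=0.0000[hold]; j=7 S=344.2659 intr=0.0000 cont=0.0000 V=0.0000[hold]  S*(7)=83.1481
k=6: j=0 S=54.2925 intr=41.3775 cont=39.8541 V=41.3775[EX]; j=1 S=72.1354 intr=23.5346 cont=22.0434 V=23.5346[EX]; j=2 S=95.8421 intr=0.0000 cont=5.9262 V=5.9262[hold]; j=3 S=127.3400 intr=0.0000 cont=0.0000 V=0.0000[hold]; j=4 S=169.1894 intr=0.0000 cont=0.0000 V=0.0000[hold]; j=5 S=224.7924 intr=0.0000 cont=0.0000 V=0.0000[hold]; j=6 S=298.6688 intr=0.0000 cont=0.0000 V=0.0000[hold]  S*(6)=72.1354
k=5: j=0 S=62.5812 intr=33.0888 cont=31.5803 V=33.0888[EX]; j=1 S=83.1481 intr=12.5219 cont=14.1593 V=14.1593[hold]; j=2 S=110.4742 intr=0.0000 cont=2.8047 V=2.8047[hold]; j=3 S=146.7807 intr=0.0000 cont=0.0000 V=0.0000[hold]; j=4 S=195.0192 intr=0.0000 cont=0.0000 V=0.0000[hold]; j=5 S=259.1109 intr=0.0000 cont=0.0000 V=0.0000[hold]  S*(5)=62.5812
k=4: j=0 S=72.1354 intr=23.5346 cont=22.8781 V=23.5346[EX]; j=1 S=95.8421 intr=0.0000 cont=8.1309 V=8.1309[hold]; j=2 S=127.3400 intr=0.0000 cont=1.3274 V=1.3274[hold]; j=3 S=169.1894 intr=0.0000 cont=0.0000 V=0.0000[hold]; j=4 S=224.7924 intr=0.0000 cont=0.0000 V=0.0000[hold]  S*(4)=72.1354
k=3: j=0 S=83.1481 intr=12.5219 cont=15.2832 V=15.2832[hold]; j=1 S=110.4742 intr=0.0000 cont=4.5247 V=4.5247[hold]; j=2 S=146.7807 intr=0.0000 cont=0.6282 V=0.6282[hold]; j=3 S=195.0192 intr=0.0000 cont=0.0000 V=0.0000[hold]  S*(3)=-
k=2: j=0 S=95.8421 intr=0.0000 cont=9.5397 V=9.5397[hold]; j=1 S=127.3400 intr=0.0000 cont=2.4617 V=2.4617[hold]; j=2 S=169.1894 intr=0.0000 cont=0.2973 V=0.2973[hold]  S*(2)=-
k=1: j=0 S=110.4742 intr=0.0000 cont=5.7697 V=5.7697[hold]; j=1 S=146.7807 intr=0.0000 cont=1.3166 V=1.3166[hold]  S*(1)=-
k=0: j=0 S=127.3400 intr=0.0000 cont=3.4018 V=3.4018[hold]  S*(0)=-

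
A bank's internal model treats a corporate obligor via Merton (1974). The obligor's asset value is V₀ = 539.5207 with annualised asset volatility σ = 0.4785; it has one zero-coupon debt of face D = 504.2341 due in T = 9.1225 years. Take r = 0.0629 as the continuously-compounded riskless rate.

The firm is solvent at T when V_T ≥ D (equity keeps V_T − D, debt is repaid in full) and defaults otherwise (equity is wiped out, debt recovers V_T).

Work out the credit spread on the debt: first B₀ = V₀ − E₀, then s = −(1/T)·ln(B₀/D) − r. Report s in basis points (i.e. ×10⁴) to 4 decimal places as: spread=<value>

spread=521.5972

Apply the equity-as-call identities (strike 504.2341, horizon 9.1225 years):
d₁ = [ln(V₀/D) + (r + σ²/2)T] / (σ√T)
   = [ln(539.5207/504.2341) + (0.0629 + 0.5·0.4785²)·9.1225] / (0.4785·√9.1225)
   = [0.067641 + 1.618159] / 1.445236 = 1.166453
d₂ = d₁ − σ√T = 1.166453 − 1.445236 = -0.278784
N(d₁) = 0.878284,  N(d₂) = 0.390205,  e^(−rT) = 0.563378
E₀ = V₀·N(d₁) − D·e^(−rT)·N(d₂)
   = 539.5207·0.878284 − 504.2341·0.563378·0.390205 = 363.005257
B₀ = V₀ − E₀ = 539.5207 − 363.005257 = 176.515443
spread = −(1/T)·ln(B₀/D) − r = −(1/9.1225)·ln(176.515443/504.2341) − 0.0629 = 0.05215972
in basis points: 0.05215972 × 10⁴ = 521.5972 bp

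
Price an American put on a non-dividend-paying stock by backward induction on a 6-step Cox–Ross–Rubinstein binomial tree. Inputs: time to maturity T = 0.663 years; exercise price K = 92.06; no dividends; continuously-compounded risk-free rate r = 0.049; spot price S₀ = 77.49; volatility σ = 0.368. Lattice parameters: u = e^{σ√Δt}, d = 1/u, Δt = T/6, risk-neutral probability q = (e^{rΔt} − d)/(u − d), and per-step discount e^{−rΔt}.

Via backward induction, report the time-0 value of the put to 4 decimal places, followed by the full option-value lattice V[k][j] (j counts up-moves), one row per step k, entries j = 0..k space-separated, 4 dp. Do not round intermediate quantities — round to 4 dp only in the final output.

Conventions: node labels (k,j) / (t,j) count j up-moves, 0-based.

price = 17.6194
tree:
17.6194
23.9866 11.2289
31.3875 16.5975 5.8007
38.3735 23.4924 9.6499 1.8838
44.5551 31.3875 15.4815 3.7255 0.0000
50.0249 38.3735 23.4924 7.3675 0.0000 0.0000
54.8650 44.5551 31.3875 14.5700 0.0000 0.0000 0.0000

Δt=0.11050  u=1.13013  d=0.88486  q=0.49159  discount=0.99460
step 6 (expiry): payoffs max(K−S,0) = 54.8650 44.5551 31.3875 14.5700 0.0000 0.0000 0.0000
k=5: (k=5,j=0): S=42.0351, K−S=50.0249, hold=49.5278 ⇒ V=50.0249 exercise | (k=5,j=1): S=53.6865, K−S=38.3735, hold=37.8763 ⇒ V=38.3735 exercise | (k=5,j=2): S=68.5676, K−S=23.4924, hold=22.9953 ⇒ V=23.4924 exercise | (k=5,j=3): S=87.5734, K−S=4.4866, hold=7.3675 ⇒ V=7.3675 continue | (k=5,j=4): S=111.8474, K−S=0.0000, hold=0.0000 ⇒ V=0.0000 continue | (k=5,j=5): S=142.8497, K−S=0.0000, hold=0.0000 ⇒ V=0.0000 continue
k=4: (k=4,j=0): S=47.5049, K−S=44.5551, hold=44.0580 ⇒ V=44.5551 exercise | (k=4,j=1): S=60.6725, K−S=31.3875, hold=30.8904 ⇒ V=31.3875 exercise | (k=4,j=2): S=77.4900, K−S=14.5700, hold=15.4815 ⇒ V=15.4815 continue | (k=4,j=3): S=98.9690, K−S=0.0000, hold=3.7255 ⇒ V=3.7255 continue | (k=4,j=4): S=126.4016, K−S=0.0000, hold=0.0000 ⇒ V=0.0000 continue
k=3: (k=3,j=0): S=53.6865, K−S=38.3735, hold=37.8763 ⇒ V=38.3735 exercise | (k=3,j=1): S=68.5676, K−S=23.4924, hold=23.4410 ⇒ V=23.4924 exercise | (k=3,j=2): S=87.5734, K−S=4.4866, hold=9.6499 ⇒ V=9.6499 continue | (k=3,j=3): S=111.8474, K−S=0.0000, hold=1.8838 ⇒ V=1.8838 continue
k=2: (k=2,j=0): S=60.6725, K−S=31.3875, hold=30.8904 ⇒ V=31.3875 exercise | (k=2,j=1): S=77.4900, K−S=14.5700, hold=16.5975 ⇒ V=16.5975 continue | (k=2,j=2): S=98.9690, K−S=0.0000, hold=5.8007 ⇒ V=5.8007 continue
k=1: (k=1,j=0): S=68.5676, K−S=23.4924, hold=23.9866 ⇒ V=23.9866 continue | (k=1,j=1): S=87.5734, K−S=4.4866, hold=11.2289 ⇒ V=11.2289 continue
k=0: (k=0,j=0): S=77.4900, K−S=14.5700, hold=17.6194 ⇒ V=17.6194 continue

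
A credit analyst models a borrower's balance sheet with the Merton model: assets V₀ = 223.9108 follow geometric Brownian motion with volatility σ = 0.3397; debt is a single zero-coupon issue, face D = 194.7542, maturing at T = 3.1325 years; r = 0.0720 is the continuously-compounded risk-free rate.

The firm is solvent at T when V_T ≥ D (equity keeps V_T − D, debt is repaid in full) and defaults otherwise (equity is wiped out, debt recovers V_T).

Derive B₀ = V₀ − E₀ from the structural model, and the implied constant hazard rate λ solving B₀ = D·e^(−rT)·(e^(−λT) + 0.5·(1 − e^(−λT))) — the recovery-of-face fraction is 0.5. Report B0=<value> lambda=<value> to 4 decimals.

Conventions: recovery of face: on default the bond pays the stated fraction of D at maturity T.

B0=137.1812 lambda=0.0854

Equity is a call on the firm's assets struck at D = 194.7542:
d₁ = [ln(V₀/D) + (r + σ²/2)T] / (σ√T)
   = [ln(223.9108/194.7542) + (0.0720 + 0.5·0.3397²)·3.1325] / (0.3397·√3.1325)
   = [0.139510 + 0.406279] / 0.601231 = 0.907786
d₂ = d₁ − σ√T = 0.907786 − 0.601231 = 0.306555
N(d₁) = 0.818004,  N(d₂) = 0.620409,  e^(−rT) = 0.798085
E₀ = V₀·N(d₁) − D·e^(−rT)·N(d₂)
   = 223.9108·0.818004 − 194.7542·0.798085·0.620409 = 86.729556
B₀ = V₀ − E₀ = 223.9108 − 86.729556 = 137.181244
e^(−λT) = (B₀·e^(rT)/D − 0.5)/(1 − 0.5) = (137.1812·1.252999/194.7542 − 0.5)/0.5 = 0.76517813
λ = −ln(0.76517813)/3.1325 = 0.085442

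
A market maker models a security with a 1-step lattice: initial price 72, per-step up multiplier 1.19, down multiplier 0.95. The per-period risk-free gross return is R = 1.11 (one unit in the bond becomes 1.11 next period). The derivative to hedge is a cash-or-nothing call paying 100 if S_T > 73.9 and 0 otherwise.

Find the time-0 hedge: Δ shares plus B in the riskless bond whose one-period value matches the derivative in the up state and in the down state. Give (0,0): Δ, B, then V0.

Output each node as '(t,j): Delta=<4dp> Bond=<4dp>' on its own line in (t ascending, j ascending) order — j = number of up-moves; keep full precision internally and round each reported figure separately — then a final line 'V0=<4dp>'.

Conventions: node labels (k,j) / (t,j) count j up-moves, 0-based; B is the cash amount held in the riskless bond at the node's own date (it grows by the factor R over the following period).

(0,0): Delta=5.7870 Bond=-356.6066
V0=60.0601

Risk-neutral probability p* = (R−d)/(u−d) = (1.11−0.95)/(1.19−0.95) = 0.6667.
Terminal payoffs: V(1,0)=0.0000, V(1,1)=100.0000
Node (0,0) S=72.0000: V=(p*·100.0000+(1−p*)·0.0000)/1.11=60.0601; Δ=(100.0000−0.0000)/(85.6800−68.4000)=5.7870; B=V−Δ·S=-356.6066
Check: Δ(0,0)·S0 + B(0,0) = 60.0601 = V0.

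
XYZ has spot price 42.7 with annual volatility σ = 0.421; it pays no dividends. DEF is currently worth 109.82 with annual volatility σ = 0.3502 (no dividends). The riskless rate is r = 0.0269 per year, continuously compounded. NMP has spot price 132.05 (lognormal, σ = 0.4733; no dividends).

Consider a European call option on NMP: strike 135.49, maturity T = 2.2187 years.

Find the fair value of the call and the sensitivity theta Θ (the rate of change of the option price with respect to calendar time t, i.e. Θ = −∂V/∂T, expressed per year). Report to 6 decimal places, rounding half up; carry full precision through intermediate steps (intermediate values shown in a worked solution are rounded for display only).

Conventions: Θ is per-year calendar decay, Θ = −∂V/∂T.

σ√T = 0.4733·√2.2187 = 0.704995
d₁ = (ln(S/K) + (r+σ²/2)T) / (σ√T) = (ln(132.05/135.49) + (0.0269+0.4733²/2)·2.2187) / 0.704995 = (-0.025717 + 0.308192) / 0.704995 = 0.400676
d₂ = d₁ − σ√T = 0.400676 − 0.704995 = -0.304318
e^{−rT} = 0.942063
N(d₁) = 0.655671,  N(d₂) = 0.380443
Call price V = S·N(d₁) − K·e^{−rT}·N(d₂) = 86.581318 − 48.559748 = 38.021570
φ(d₁) = (1/√(2π))·e^{−d₁²/2} = 0.368170
Θ = −S·φ(d₁)·σ/(2√T) − r·K·e^{−rT}·N(d₂) = −7.724041 − 1.306257 = -9.030298

price = 38.021570
Θ = -9.030298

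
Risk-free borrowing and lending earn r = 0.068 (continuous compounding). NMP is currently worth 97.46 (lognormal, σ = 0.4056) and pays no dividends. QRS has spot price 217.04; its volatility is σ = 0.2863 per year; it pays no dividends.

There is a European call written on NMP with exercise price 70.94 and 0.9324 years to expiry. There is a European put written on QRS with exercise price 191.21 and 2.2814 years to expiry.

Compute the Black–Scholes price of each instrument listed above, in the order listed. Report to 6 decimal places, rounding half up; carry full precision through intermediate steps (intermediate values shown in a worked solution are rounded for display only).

price(NMP call K=70.94) = 33.612425
price(QRS put K=191.21) = 12.467046

[NMP call K=70.94]
σ√T = 0.4056·√0.9324 = 0.391651
d₁ = (ln(S/K) + (r+σ²/2)T) / (σ√T) = (ln(97.46/70.94) + (0.068+0.4056²/2)·0.9324) / 0.391651 = (0.317608 + 0.140098) / 0.391651 = 1.168658
d₂ = d₁ − σ√T = 1.168658 − 0.391651 = 0.777007
e^{−rT} = 0.938565
N(d₁) = 0.878729,  N(d₂) = 0.781423
price = S·N(d₁) − K·e^{−rT}·N(d₂) = 85.640959 − 52.028535 = 33.612425
[QRS put K=191.21]
σ√T = 0.2863·√2.2814 = 0.432436
d₁ = (ln(S/K) + (r+σ²/2)T) / (σ√T) = (ln(217.04/191.21) + (0.068+0.2863²/2)·2.2814) / 0.432436 = (0.126709 + 0.248636) / 0.432436 = 0.867978
d₂ = d₁ − σ√T = 0.867978 − 0.432436 = 0.435542
e^{−rT} = 0.856299
N(−d₁) = 0.192703,  N(−d₂) = 0.331585
price = K·e^{−rT}·N(−d₂) − S·N(−d₁) = 54.291348 − 41.824302 = 12.467046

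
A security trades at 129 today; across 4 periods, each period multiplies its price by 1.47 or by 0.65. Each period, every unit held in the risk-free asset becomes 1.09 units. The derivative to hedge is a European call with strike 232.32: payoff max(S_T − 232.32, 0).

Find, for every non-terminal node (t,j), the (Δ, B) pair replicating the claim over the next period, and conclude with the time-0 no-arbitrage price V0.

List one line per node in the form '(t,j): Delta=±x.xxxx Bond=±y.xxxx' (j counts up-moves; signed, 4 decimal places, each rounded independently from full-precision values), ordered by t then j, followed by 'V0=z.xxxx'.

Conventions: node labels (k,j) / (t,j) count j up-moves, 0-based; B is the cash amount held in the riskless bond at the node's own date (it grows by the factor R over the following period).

(0,0): Delta=0.4784 Bond=-33.0768
(1,0): Delta=0.1199 Bond=-5.9976
(1,1): Delta=0.6153 Bond=-62.0112
(2,0): Delta=0.0000 Bond=0.0000
(2,1): Delta=0.1658 Bond=-12.1833
(2,2): Delta=0.7869 Bond=-115.4454
(3,0): Delta=0.0000 Bond=0.0000
(3,1): Delta=0.0000 Bond=0.0000
(3,2): Delta=0.2290 Bond=-24.7488
(3,3): Delta=1.0000 Bond=-213.1376
V0=28.6365

Under the risk-neutral measure, an up-move has probability p* = (R−d)/(u−d) = 0.5366 and values discount at R = 1.09.
Payoffs at expiry: V(4,0)=0.0000, V(4,1)=0.0000, V(4,2)=0.0000, V(4,3)=34.0315, V(4,4)=370.0441
Node (3,0) S=35.4266: V=(p*·0.0000+(1−p*)·0.0000)/1.09=0.0000; Δ=(0.0000−0.0000)/(52.0771−23.0273)=0.0000; B=V−Δ·S=0.0000
Node (3,1) S=80.1187: V=(p*·0.0000+(1−p*)·0.0000)/1.09=0.0000; Δ=(0.0000−0.0000)/(117.7745−52.0771)=0.0000; B=V−Δ·S=0.0000
Node (3,2) S=181.1915: V=(p*·34.0315+(1−p*)·0.0000)/1.09=16.7530; Δ=(34.0315−0.0000)/(266.3515−117.7745)=0.2290; B=V−Δ·S=-24.7488
Node (3,3) S=409.7715: V=(p*·370.0441+(1−p*)·34.0315)/1.09=196.6339; Δ=(370.0441−34.0315)/(602.3641−266.3515)=1.0000; B=V−Δ·S=-213.1376
Node (2,0) S=54.5025: V=(p*·0.0000+(1−p*)·0.0000)/1.09=0.0000; Δ=(0.0000−0.0000)/(80.1187−35.4266)=0.0000; B=V−Δ·S=0.0000
Node (2,1) S=123.2595: V=(p*·16.7530+(1−p*)·0.0000)/1.09=8.2472; Δ=(16.7530−0.0000)/(181.1915−80.1187)=0.1658; B=V−Δ·S=-12.1833
Node (2,2) S=278.7561: V=(p*·196.6339+(1−p*)·16.7530)/1.09=103.9215; Δ=(196.6339−16.7530)/(409.7715−181.1915)=0.7869; B=V−Δ·S=-115.4454
Node (1,0) S=83.8500: V=(p*·8.2472+(1−p*)·0.0000)/1.09=4.0599; Δ=(8.2472−0.0000)/(123.2595−54.5025)=0.1199; B=V−Δ·S=-5.9976
Node (1,1) S=189.6300: V=(p*·103.9215+(1−p*)·8.2472)/1.09=54.6648; Δ=(103.9215−8.2472)/(278.7561−123.2595)=0.6153; B=V−Δ·S=-62.0112
Node (0,0) S=129.0000: V=(p*·54.6648+(1−p*)·4.0599)/1.09=28.6365; Δ=(54.6648−4.0599)/(189.6300−83.8500)=0.4784; B=V−Δ·S=-33.0768
As a check, the time-0 holding Δ(0,0)·S0 + B(0,0) comes to 28.6365 — exactly V0.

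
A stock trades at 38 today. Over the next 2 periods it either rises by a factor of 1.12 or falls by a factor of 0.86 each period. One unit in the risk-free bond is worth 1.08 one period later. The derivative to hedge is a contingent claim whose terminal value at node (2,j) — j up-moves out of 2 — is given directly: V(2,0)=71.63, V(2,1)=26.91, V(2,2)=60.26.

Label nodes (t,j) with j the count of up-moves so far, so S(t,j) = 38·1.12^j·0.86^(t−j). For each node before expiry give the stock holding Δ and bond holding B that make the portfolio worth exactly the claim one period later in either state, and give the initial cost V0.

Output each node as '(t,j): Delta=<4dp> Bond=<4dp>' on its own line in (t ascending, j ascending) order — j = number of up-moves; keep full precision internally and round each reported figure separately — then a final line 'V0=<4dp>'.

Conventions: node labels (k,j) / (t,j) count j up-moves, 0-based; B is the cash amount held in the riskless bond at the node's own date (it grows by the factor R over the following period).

(0,0): Delta=1.9999 Bond=-31.5446
(1,0): Delta=-5.2632 Bond=203.2870
(1,1): Delta=3.0138 Bond=-77.2236
V0=44.4498

No-arbitrage ⇒ martingale measure with p* = (R−d)/(u−d) = 0.8462.
Expiry values: V(2,0)=71.6300, V(2,1)=26.9100, V(2,2)=60.2600
  t=1,j=0: stock 32.6800 → up 36.6016 (V=26.9100), down 28.1048 (V=71.6300). Price 31.2870; hedge Δ=-5.2632, bond B=203.2870.
  t=1,j=1: stock 42.5600 → up 47.6672 (V=60.2600), down 36.6016 (V=26.9100). Price 51.0456; hedge Δ=3.0138, bond B=-77.2236.
  t=0,j=0: stock 38.0000 → up 42.5600 (V=51.0456), down 32.6800 (V=31.2870). Price 44.4498; hedge Δ=1.9999, bond B=-31.5446.
As a check, the time-0 holding Δ(0,0)·S0 + B(0,0) comes to 44.4498 — exactly V0.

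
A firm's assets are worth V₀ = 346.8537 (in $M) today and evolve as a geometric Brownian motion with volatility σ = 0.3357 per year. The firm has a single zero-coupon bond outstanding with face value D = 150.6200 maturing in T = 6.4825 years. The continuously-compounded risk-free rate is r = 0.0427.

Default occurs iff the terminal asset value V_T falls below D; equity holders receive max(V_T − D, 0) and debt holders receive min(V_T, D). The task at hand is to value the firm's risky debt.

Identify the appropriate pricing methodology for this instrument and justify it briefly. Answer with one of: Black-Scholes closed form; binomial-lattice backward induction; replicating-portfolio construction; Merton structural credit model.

Key observation: a levered firm with one bullet debt due at 6.4825 years is the canonical structural-credit setup: equity is a call on the firm's assets struck at the face value.

framework: Merton structural credit model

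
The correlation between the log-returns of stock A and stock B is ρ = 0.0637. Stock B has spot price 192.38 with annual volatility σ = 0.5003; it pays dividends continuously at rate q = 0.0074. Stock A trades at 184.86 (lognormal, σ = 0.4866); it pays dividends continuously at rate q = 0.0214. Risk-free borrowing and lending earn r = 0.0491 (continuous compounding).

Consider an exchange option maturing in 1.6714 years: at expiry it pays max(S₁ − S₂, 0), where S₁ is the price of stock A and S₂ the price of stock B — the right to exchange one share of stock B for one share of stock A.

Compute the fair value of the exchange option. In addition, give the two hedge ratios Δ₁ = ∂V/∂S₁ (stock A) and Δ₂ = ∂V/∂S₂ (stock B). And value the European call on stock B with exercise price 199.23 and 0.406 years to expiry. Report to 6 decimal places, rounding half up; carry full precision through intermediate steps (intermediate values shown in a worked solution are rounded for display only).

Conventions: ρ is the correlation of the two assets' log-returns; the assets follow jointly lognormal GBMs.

σ_eff = √(σ₁² + σ₂² − 2ρσ₁σ₂) = √(0.4866² + 0.5003² − 2·0.0637·0.4866·0.5003) = 0.675326
d₁ = (ln(S₁/S₂) + (q₂ − q₁ + σ_eff²/2)T) / (σ_eff√T) = (ln(184.86/192.38) + (0.0074 − 0.0214 + 0.228032)·1.6714) / 0.873079 = 0.364068
d₂ = d₁ − σ_eff√T = 0.364068 − 0.873079 = -0.509011
N(d₁) = 0.642096,  N(d₂) = 0.305372
V = S₁·e^{−q₁T}·N(d₁) − S₂·e^{−q₂T}·N(d₂) = 114.527369 − 58.025383 = 56.501986
Δ₁ = e^{−q₁T}·N(d₁) = 0.619536;  Δ₂ = −e^{−q₂T}·N(d₂) = -0.301619
[vanilla: stock B call K=199.23]
σ√T = 0.5003·√0.406 = 0.318782
d₁ = (ln(S/K) + (r−q+σ²/2)T) / (σ√T) = (ln(192.38/199.23) + (0.0491−0.0074+0.5003²/2)·0.406) / 0.318782 = (-0.034987 + 0.067741) / 0.318782 = 0.102747
d₂ = d₁ − σ√T = 0.102747 − 0.318782 = -0.216035
e^{−rT} = 0.980263
e^{−qT} = 0.997000
N(d₁) = 0.540918,  N(d₂) = 0.414480
price = S·e^{−qT}·N(d₁) − K·e^{−rT}·N(d₂) = 103.749627 − 80.947048 = 22.802579

exchange price = 56.501986
Δ1 = 0.619536
Δ2 = -0.301619
price(stock B call K=199.23) = 22.802579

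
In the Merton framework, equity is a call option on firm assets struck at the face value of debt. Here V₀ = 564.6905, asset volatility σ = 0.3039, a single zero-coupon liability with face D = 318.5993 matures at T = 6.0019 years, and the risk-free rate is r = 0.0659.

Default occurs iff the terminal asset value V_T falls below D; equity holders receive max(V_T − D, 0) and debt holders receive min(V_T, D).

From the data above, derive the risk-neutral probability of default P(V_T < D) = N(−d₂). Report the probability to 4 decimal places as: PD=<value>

Apply the equity-as-call identities (strike 318.5993, horizon 6.0019 years):
d₁ = [ln(V₀/D) + (r + σ²/2)T] / (σ√T)
   = [ln(564.6905/318.5993) + (0.0659 + 0.5·0.3039²)·6.0019] / (0.3039·√6.0019)
   = [0.572344 + 0.672679] / 0.744518 = 1.672253
d₂ = d₁ − σ√T = 1.672253 − 0.744518 = 0.927735
risk-neutral PD = N(−d₂) = N(-0.927735) = 0.176772

PD=0.1768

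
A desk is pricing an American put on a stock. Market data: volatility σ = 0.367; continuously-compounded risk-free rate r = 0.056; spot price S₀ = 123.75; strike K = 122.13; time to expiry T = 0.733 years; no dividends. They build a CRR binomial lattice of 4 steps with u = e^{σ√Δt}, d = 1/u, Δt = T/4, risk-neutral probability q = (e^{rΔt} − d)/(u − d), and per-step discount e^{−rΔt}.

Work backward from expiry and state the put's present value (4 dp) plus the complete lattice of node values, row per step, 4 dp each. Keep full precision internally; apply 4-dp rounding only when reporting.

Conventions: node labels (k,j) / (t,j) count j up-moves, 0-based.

price = 11.9988
tree:
11.9988
19.9248 4.1147
31.7471 8.2075 0.0000
44.8874 16.3714 0.0000 0.0000
56.1174 31.7471 0.0000 0.0000 0.0000

Δt=0.18325  u=1.17012  d=0.85461  q=0.49350  discount=0.98979
step 4 (expiry): payoffs max(K−S,0) = 56.1174 31.7471 0.0000 0.0000 0.0000
k=3: (k=3,j=0): S=77.2426, K−S=44.8874, hold=43.6406 ⇒ V=44.8874 exercise | (k=3,j=1): S=105.7586, K−S=16.3714, hold=15.9158 ⇒ V=16.3714 exercise | (k=3,j=2): S=144.8021, K−S=0.0000, hold=0.0000 ⇒ V=0.0000 continue | (k=3,j=3): S=198.2594, K−S=0.0000, hold=0.0000 ⇒ V=0.0000 continue
k=2: (k=2,j=0): S=90.3829, K−S=31.7471, hold=30.5002 ⇒ V=31.7471 exercise | (k=2,j=1): S=123.7500, K−S=0.0000, hold=8.2075 ⇒ V=8.2075 continue | (k=2,j=2): S=169.4354, K−S=0.0000, hold=0.0000 ⇒ V=0.0000 continue
k=1: (k=1,j=0): S=105.7586, K−S=16.3714, hold=19.9248 ⇒ V=19.9248 continue | (k=1,j=1): S=144.8021, K−S=0.0000, hold=4.1147 ⇒ V=4.1147 continue
k=0: (k=0,j=0): S=123.7500, K−S=0.0000, hold=11.9988 ⇒ V=11.9988 continue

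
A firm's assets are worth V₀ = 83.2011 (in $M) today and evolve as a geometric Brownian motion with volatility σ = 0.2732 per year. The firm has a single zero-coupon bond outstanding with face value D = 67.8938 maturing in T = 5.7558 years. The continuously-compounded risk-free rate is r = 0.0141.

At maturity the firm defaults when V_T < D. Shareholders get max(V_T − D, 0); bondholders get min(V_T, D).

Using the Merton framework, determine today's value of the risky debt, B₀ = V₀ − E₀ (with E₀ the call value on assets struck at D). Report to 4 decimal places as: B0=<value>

B0=52.5133

Equity is a call on the firm's assets struck at D = 67.8938:
d₁ = [ln(V₀/D) + (r + σ²/2)T] / (σ√T)
   = [ln(83.2011/67.8938) + (0.0141 + 0.5·0.2732²)·5.7558] / (0.2732·√5.7558)
   = [0.203316 + 0.295958] / 0.655441 = 0.761738
d₂ = d₁ − σ√T = 0.761738 − 0.655441 = 0.106297
N(d₁) = 0.776892,  N(d₂) = 0.542327,  e^(−rT) = 0.922049
E₀ = V₀·N(d₁) − D·e^(−rT)·N(d₂)
   = 83.2011·0.776892 − 67.8938·0.922049·0.542327 = 30.687833
B₀ = V₀ − E₀ = 83.2011 − 30.687833 = 52.513267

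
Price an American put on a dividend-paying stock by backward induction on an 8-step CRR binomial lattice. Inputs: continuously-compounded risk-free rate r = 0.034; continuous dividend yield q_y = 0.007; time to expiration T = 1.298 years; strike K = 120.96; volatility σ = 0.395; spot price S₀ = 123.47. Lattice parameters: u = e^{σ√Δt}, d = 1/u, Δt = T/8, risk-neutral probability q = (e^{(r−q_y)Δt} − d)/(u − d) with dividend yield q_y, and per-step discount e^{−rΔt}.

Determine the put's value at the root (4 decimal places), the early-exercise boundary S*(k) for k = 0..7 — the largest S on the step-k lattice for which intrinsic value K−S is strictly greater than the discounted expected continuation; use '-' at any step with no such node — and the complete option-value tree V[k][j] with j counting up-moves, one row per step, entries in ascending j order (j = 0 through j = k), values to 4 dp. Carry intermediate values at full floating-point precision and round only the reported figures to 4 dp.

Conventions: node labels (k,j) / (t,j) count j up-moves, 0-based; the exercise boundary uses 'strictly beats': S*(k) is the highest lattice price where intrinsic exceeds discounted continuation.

Δt=0.16225, u=1.17246, d=0.85291, q=0.47405, disc=e^(-rΔt)=0.99450
k=8 terminal: V=max(K-S,0) → 86.3846 73.4302 55.6222 31.1421 0.0000 0.0000 0.0000 0.0000 0.0000
k=7: j=0 S=40.5384 intr=80.4216 cont=79.8022 V=80.4216[EX]; j=1 S=55.7269 intr=65.2331 cont=64.6309 V=65.2331[EX]; j=2 S=76.6061 intr=44.3539 cont=43.7754 V=44.3539[EX]; j=3 S=105.3082 intr=15.6518 cont=16.2892 V=16.2892[hold]; j=4 S=144.7641 intr=0.0000 cont=0.0000 V=0.0000[hold]; j=5 S=199.0029 intr=0.0000 cont=0.0000 V=0.0000[hold]; j=6 S=273.5634 intr=0.0000 cont=0.0000 V=0.0000[hold]; j=7 S=376.0596 intr=0.0000 cont=0.0000 V=0.0000[hold]  S*(7)=76.6061
k=6: j=0 S=47.5298 intr=73.4302 cont=72.8188 V=73.4302[EX]; j=1 S=65.3378 intr=55.6222 cont=55.0310 V=55.6222[EX]; j=2 S=89.8179 intr=31.1421 cont=30.8791 V=31.1421[EX]; j=3 S=123.4700 intr=0.0000 cont=8.5203 V=8.5203[hold]; j=4 S=169.7306 intr=0.0000 cont=0.0000 V=0.0000[hold]; j=5 S=233.3236 intr=0.0000 cont=0.0000 V=0.0000[hold]; j=6 S=320.7431 intr=0.0000 cont=0.0000 V=0.0000[hold]  S*(6)=89.8179
k=5: j=0 S=55.7269 intr=65.2331 cont=64.6309 V=65.2331[EX]; j=1 S=76.6061 intr=44.3539 cont=43.7754 V=44.3539[EX]; j=2 S=105.3082 intr=15.6518 cont=20.3060 V=20.3060[hold]; j=3 S=144.7641 intr=0.0000 cont=4.4566 V=4.4566[hold]; j=4 S=199.0029 intr=0.0000 cont=0.0000 V=0.0000[hold]; j=5 S=273.5634 intr=0.0000 cont=0.0000 V=0.0000[hold]  S*(5)=76.6061
k=4: j=0 S=65.3378 intr=55.6222 cont=55.0310 V=55.6222[EX]; j=1 S=89.8179 intr=31.1421 cont=32.7728 V=32.7728[hold]; j=2 S=123.4700 intr=0.0000 cont=12.7223 V=12.7223[hold]; j=3 S=169.7306 intr=0.0000 cont=2.3311 V=2.3311[hold]; j=4 S=233.3236 intr=0.0000 cont=0.0000 V=0.0000[hold]  S*(4)=65.3378
k=3: j=0 S=76.6061 intr=44.3539 cont=44.5442 V=44.5442[hold]; j=1 S=105.3082 intr=15.6518 cont=23.1399 V=23.1399[hold]; j=2 S=144.7641 intr=0.0000 cont=7.7535 V=7.7535[hold]; j=3 S=199.0029 intr=0.0000 cont=1.2193 V=1.2193[hold]  S*(3)=-
k=2: j=0 S=89.8179 intr=31.1421 cont=34.2083 V=34.2083[hold]; j=1 S=123.4700 intr=0.0000 cont=15.7589 V=15.7589[hold]; j=2 S=169.7306 intr=0.0000 cont=4.6304 V=4.6304[hold]  S*(2)=-
k=1: j=0 S=105.3082 intr=15.6518 cont=25.3224 V=25.3224[hold]; j=1 S=144.7641 intr=0.0000 cont=10.4258 V=10.4258[hold]  S*(1)=-
k=0: j=0 S=123.4700 intr=0.0000 cont=18.1602 V=18.1602[hold]  S*(0)=-

price = 18.1602
boundary = - - - - 65.3378 76.6061 89.8179 76.6061
tree:
18.1602
25.3224 10.4258
34.2083 15.7589 4.6304
44.5442 23.1399 7.7535 1.2193
55.6222 32.7728 12.7223 2.3311 0.0000
65.2331 44.3539 20.3060 4.4566 0.0000 0.0000
73.4302 55.6222 31.1421 8.5203 0.0000 0.0000 0.0000
80.4216 65.2331 44.3539 16.2892 0.0000 0.0000 0.0000 0.0000
86.3846 73.4302 55.6222 31.1421 0.0000 0.0000 0.0000 0.0000 0.0000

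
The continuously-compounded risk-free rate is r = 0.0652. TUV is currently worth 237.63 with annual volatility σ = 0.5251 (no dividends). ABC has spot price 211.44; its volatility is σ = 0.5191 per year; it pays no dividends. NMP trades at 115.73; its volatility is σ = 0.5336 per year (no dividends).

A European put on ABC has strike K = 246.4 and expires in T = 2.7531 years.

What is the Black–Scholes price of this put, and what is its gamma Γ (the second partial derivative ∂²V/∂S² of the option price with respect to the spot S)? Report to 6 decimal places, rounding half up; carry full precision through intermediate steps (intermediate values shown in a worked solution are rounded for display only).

price = 66.815690
Γ = 0.001969

σ√T = 0.5191·√2.7531 = 0.861315
d₁ = (ln(S/K) + (r+σ²/2)T) / (σ√T) = (ln(211.44/246.4) + (0.0652+0.5191²/2)·2.7531) / 0.861315 = (-0.153015 + 0.550434) / 0.861315 = 0.461410
d₂ = d₁ − σ√T = 0.461410 − 0.861315 = -0.399906
e^{−rT} = 0.835686
N(−d₁) = 0.322252,  N(−d₂) = 0.655387
Put price V = K·e^{−rT}·N(−d₂) − S·N(−d₁) = 134.952741 − 68.137051 = 66.815690
φ(d₁) = (1/√(2π))·e^{−d₁²/2} = 0.358657
Γ = φ(d₁) / (S·σ·√T) = 0.001969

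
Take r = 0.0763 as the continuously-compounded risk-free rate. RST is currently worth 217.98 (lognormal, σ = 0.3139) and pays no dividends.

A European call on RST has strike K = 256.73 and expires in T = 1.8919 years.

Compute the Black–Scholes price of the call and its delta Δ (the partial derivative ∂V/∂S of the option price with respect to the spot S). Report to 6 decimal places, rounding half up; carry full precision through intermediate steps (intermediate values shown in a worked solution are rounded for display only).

price = 35.535449
Δ = 0.567986

σ√T = 0.3139·√1.8919 = 0.431758
d₁ = (ln(S/K) + (r+σ²/2)T) / (σ√T) = (ln(217.98/256.73) + (0.0763+0.3139²/2)·1.8919) / 0.431758 = (-0.163622 + 0.237559) / 0.431758 = 0.171248
d₂ = d₁ − σ√T = 0.171248 − 0.431758 = -0.260510
e^{−rT} = 0.865583
N(d₁) = 0.567986,  N(d₂) = 0.397235
Call price V = S·N(d₁) − K·e^{−rT}·N(d₂) = 123.809531 − 88.274081 = 35.535449
Δ = N(d₁) = 0.567986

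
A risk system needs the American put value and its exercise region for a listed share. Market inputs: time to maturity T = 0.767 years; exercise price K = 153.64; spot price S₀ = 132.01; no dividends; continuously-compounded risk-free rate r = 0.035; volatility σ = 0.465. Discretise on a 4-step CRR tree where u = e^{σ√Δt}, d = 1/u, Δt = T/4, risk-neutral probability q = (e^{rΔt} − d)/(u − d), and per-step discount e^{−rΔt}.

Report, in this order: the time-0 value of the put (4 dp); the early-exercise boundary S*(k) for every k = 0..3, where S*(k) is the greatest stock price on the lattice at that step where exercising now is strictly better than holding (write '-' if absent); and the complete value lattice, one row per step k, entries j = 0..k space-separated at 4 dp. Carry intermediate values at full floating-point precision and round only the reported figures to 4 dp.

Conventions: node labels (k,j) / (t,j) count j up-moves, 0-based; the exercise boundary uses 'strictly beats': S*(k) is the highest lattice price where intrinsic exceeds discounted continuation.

Δt=0.19175  u=1.22583  d=0.81577  q=0.46569  discount=0.99331
step 4 (expiry): payoffs max(K−S,0) = 95.1768 65.7894 21.6300 0.0000 0.0000
step 3: (k=3,j=0): S=71.6661, K−S=81.9739, hold=80.9463 ⇒ V=81.9739 exercise | (k=3,j=1): S=107.6901, K−S=45.9499, hold=44.9222 ⇒ V=45.9499 exercise | (k=3,j=2): S=161.8221, K−S=0.0000, hold=11.4798 ⇒ V=11.4798 continue | (k=3,j=3): S=243.1645, K−S=0.0000, hold=0.0000 ⇒ V=0.0000 continue  boundary S*=107.6901
step 2: (k=2,j=0): S=87.8506, K−S=65.7894, hold=64.7617 ⇒ V=65.7894 exercise | (k=2,j=1): S=132.0100, K−S=21.6300, hold=29.6975 ⇒ V=29.6975 continue | (k=2,j=2): S=198.3668, K−S=0.0000, hold=6.0927 ⇒ V=6.0927 continue  boundary S*=87.8506
step 1: (k=1,j=0): S=107.6901, K−S=45.9499, hold=48.6541 ⇒ V=48.6541 continue | (k=1,j=1): S=161.8221, K−S=0.0000, hold=18.5798 ⇒ V=18.5798 continue  boundary S*=-
step 0: (k=0,j=0): S=132.0100, K−S=21.6300, hold=34.4170 ⇒ V=34.4170 continue  boundary S*=-

price = 34.4170
boundary = - - 87.8506 107.6901
tree:
34.4170
48.6541 18.5798
65.7894 29.6975 6.0927
81.9739 45.9499 11.4798 0.0000
95.1768 65.7894 21.6300 0.0000 0.0000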